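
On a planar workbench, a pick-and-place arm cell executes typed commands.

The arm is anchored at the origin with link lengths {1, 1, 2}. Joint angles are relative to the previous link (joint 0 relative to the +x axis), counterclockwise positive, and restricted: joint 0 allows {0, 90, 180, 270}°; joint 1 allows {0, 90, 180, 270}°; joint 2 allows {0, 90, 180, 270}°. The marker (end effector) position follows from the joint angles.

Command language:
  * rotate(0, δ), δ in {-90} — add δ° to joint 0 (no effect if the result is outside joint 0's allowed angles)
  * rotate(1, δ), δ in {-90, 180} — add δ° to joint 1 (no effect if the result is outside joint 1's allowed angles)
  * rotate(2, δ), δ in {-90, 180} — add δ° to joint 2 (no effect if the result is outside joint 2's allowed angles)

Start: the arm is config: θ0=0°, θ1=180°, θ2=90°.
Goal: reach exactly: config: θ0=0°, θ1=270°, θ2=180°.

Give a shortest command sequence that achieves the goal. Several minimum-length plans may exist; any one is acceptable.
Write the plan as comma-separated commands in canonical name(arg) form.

initial: config: θ0=0°, θ1=180°, θ2=90°
step 1 (rotate(1, 180)): config: θ0=0°, θ1=0°, θ2=90°
step 2 (rotate(1, -90)): config: θ0=0°, θ1=270°, θ2=90°
step 3 (rotate(2, -90)): config: θ0=0°, θ1=270°, θ2=0°
step 4 (rotate(2, 180)): config: θ0=0°, θ1=270°, θ2=180°
no 3-step plan works, so 4 is optimal.

rotate(1, 180), rotate(1, -90), rotate(2, -90), rotate(2, 180)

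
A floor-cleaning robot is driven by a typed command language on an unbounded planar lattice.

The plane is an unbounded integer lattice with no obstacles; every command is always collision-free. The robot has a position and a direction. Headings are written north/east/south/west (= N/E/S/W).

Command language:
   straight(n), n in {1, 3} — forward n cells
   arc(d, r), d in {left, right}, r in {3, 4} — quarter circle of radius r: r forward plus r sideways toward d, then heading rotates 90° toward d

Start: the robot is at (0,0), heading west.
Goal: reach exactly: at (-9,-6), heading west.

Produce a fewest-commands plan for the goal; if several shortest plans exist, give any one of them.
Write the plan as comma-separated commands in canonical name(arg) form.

initial: at (0,0), heading west
[1] after arc(left, 3): at (-3,-3), heading south
[2] after arc(right, 3): at (-6,-6), heading west
[3] after straight(3): at (-9,-6), heading west
minimal: 3 command(s), checked below 3.

arc(left, 3), arc(right, 3), straight(3)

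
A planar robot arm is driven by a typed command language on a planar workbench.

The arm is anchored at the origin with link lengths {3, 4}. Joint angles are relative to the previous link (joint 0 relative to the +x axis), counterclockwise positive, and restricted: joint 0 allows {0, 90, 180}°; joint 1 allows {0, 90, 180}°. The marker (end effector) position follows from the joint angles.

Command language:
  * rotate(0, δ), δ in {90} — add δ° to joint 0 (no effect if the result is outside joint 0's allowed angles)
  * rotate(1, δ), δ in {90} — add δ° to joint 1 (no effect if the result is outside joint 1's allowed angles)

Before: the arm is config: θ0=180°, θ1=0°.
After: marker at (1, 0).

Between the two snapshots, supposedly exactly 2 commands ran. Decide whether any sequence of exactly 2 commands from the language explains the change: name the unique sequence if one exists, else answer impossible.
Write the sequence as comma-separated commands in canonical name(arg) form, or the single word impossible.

from: config: θ0=180°, θ1=0°
t=1 rotate(1, 90) ⇒ config: θ0=180°, θ1=90°
t=2 rotate(1, 90) ⇒ config: θ0=180°, θ1=180°
no rival 2-sequence matches.

rotate(1, 90), rotate(1, 90)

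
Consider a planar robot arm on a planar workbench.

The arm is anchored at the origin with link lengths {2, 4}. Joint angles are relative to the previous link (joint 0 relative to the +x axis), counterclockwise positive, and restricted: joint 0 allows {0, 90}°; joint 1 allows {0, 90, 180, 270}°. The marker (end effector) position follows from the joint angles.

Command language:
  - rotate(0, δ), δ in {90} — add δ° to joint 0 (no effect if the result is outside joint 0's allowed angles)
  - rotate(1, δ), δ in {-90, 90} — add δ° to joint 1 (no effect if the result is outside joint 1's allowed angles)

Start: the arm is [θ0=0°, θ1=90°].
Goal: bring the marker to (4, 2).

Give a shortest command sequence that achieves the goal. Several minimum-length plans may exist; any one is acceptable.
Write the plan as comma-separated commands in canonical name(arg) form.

start: [θ0=0°, θ1=90°]
step 1 (rotate(1, 90)): [θ0=0°, θ1=180°]
step 2 (rotate(1, 90)): [θ0=0°, θ1=270°]
step 3 (rotate(0, 90)): [θ0=90°, θ1=270°]
nothing shorter than 3 reaches the goal.

rotate(1, 90), rotate(1, 90), rotate(0, 90)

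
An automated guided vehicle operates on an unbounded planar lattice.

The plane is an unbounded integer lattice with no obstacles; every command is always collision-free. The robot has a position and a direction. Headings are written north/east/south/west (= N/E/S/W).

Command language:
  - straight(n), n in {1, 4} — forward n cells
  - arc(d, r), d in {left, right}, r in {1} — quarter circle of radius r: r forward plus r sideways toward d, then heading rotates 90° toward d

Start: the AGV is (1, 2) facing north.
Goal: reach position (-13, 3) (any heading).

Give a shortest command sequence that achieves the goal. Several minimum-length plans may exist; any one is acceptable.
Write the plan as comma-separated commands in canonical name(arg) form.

start: (1, 2) facing north
step 1 (arc(left, 1)): (0, 3) facing west
step 2 (straight(1)): (-1, 3) facing west
step 3 (straight(4)): (-5, 3) facing west
step 4 (straight(4)): (-9, 3) facing west
step 5 (straight(4)): (-13, 3) facing west
no 4-step plan works, so 5 is optimal.

arc(left, 1), straight(1), straight(4), straight(4), straight(4)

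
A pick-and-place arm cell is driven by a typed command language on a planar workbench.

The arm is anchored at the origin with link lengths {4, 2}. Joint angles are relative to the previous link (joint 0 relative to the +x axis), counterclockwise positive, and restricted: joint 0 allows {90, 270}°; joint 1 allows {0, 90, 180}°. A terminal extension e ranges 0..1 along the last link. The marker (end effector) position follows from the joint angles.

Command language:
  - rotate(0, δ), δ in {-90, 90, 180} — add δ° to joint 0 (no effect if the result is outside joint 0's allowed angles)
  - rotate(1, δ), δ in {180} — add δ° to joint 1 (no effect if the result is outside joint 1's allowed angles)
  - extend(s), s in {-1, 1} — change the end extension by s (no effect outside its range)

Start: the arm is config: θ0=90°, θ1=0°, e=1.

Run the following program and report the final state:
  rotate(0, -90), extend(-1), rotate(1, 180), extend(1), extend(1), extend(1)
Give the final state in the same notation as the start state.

config: θ0=90°, θ1=180°, e=1

begin: config: θ0=90°, θ1=0°, e=1
step 1 (rotate(0, -90)): config: θ0=90°, θ1=0°, e=1
step 2 (extend(-1)): config: θ0=90°, θ1=0°, e=0
step 3 (rotate(1, 180)): config: θ0=90°, θ1=180°, e=0
step 4 (extend(1)): config: θ0=90°, θ1=180°, e=1
step 5 (extend(1)): config: θ0=90°, θ1=180°, e=1
step 6 (extend(1)): config: θ0=90°, θ1=180°, e=1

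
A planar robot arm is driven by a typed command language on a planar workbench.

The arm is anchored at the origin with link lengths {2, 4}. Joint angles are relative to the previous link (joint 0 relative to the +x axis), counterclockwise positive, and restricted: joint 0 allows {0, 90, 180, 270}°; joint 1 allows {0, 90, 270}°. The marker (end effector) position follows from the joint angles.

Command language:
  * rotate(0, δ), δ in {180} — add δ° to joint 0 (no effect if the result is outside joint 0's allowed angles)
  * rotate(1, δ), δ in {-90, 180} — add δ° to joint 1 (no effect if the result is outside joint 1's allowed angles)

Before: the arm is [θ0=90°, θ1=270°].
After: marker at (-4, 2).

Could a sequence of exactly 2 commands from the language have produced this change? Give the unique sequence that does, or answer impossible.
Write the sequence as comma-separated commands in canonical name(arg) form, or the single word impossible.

rotate(1, -90), rotate(1, 180)

key: order matters: swapping rotate(1, -90) and rotate(1, 180) lands elsewhere
start: [θ0=90°, θ1=270°]
t=1 rotate(1, -90) ⇒ [θ0=90°, θ1=270°]
t=2 rotate(1, 180) ⇒ [θ0=90°, θ1=90°]
no rival 2-sequence matches.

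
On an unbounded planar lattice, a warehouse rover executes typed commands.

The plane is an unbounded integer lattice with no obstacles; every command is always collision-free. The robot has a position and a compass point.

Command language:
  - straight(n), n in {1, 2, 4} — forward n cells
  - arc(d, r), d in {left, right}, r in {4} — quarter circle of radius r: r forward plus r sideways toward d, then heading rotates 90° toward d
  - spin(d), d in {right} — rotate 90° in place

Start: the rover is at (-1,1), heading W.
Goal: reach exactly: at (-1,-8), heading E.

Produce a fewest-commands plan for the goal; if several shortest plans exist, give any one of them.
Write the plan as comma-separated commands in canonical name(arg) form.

begin: at (-1,1), heading W
[1] after arc(left, 4): at (-5,-3), heading S
[2] after straight(1): at (-5,-4), heading S
[3] after arc(left, 4): at (-1,-8), heading E
no 2-step plan works, so 3 is optimal.

arc(left, 4), straight(1), arc(left, 4)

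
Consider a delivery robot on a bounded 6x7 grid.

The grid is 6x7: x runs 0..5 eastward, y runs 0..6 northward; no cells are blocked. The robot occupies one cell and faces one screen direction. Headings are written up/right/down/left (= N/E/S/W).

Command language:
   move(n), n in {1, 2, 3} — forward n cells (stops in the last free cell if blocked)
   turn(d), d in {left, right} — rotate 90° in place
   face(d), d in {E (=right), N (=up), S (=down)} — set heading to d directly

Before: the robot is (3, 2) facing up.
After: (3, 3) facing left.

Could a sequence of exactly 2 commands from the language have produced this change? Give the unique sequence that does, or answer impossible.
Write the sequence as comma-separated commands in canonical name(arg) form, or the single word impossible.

move(1), turn(left)

key: position moved to (3,3) AND the heading swung to W — translation plus rotation needed
t0: (3, 2) facing up
step 1 (move(1)): (3, 3) facing up
step 2 (turn(left)): (3, 3) facing left
uniquely the one of 64 2-step routes that fits.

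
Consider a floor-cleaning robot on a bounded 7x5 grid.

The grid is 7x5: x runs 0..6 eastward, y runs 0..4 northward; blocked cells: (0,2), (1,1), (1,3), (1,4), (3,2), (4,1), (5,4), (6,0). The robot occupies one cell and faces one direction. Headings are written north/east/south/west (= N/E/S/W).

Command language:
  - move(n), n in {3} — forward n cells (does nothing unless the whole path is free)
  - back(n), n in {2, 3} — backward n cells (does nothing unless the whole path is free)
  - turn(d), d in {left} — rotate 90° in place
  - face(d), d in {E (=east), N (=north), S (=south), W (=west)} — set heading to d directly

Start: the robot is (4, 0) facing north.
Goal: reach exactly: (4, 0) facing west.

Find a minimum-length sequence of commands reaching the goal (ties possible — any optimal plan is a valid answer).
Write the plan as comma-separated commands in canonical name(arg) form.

from: (4, 0) facing north
t=1 face(W) ⇒ (4, 0) facing west
shorter routes all fall short; 1 is best.

face(W)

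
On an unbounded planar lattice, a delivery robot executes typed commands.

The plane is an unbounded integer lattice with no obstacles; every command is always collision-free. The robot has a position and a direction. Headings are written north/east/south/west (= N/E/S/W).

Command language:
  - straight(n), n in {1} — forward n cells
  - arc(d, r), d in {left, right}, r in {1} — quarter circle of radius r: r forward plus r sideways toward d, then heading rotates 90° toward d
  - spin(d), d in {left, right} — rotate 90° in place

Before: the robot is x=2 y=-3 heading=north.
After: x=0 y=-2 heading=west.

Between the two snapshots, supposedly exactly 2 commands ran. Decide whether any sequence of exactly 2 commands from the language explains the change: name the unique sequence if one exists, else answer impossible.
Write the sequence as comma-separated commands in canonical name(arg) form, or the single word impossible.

arc(left, 1), straight(1)

key: running straight(1) before arc(left, 1) would end elsewhere — order is forced
begin: x=2 y=-3 heading=north
[1] after arc(left, 1): x=1 y=-2 heading=west
[2] after straight(1): x=0 y=-2 heading=west
all 25 alternatives checked — unique.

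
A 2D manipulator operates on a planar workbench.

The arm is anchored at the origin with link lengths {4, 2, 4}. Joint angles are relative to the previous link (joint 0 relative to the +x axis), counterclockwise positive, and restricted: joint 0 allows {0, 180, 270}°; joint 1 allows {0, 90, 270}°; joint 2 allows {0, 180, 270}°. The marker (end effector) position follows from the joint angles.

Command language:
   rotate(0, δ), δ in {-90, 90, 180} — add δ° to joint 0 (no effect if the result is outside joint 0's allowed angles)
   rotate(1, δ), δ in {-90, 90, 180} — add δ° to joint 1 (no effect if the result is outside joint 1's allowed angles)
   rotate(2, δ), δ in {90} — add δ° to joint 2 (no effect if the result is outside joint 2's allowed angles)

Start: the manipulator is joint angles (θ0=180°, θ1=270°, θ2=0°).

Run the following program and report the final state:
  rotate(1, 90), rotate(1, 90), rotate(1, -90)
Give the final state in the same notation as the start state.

joint angles (θ0=180°, θ1=0°, θ2=0°)

from: joint angles (θ0=180°, θ1=270°, θ2=0°)
t=1 rotate(1, 90) ⇒ joint angles (θ0=180°, θ1=0°, θ2=0°)
t=2 rotate(1, 90) ⇒ joint angles (θ0=180°, θ1=90°, θ2=0°)
t=3 rotate(1, -90) ⇒ joint angles (θ0=180°, θ1=0°, θ2=0°)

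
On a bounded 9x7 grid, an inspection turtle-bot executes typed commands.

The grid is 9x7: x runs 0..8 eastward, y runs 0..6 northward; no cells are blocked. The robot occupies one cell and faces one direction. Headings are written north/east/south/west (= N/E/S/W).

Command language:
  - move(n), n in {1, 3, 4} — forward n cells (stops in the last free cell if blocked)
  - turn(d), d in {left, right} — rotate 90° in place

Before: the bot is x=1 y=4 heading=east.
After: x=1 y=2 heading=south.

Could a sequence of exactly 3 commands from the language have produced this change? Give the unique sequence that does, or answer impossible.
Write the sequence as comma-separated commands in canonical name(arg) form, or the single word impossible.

key: order matters: swapping turn(right) and move(1) lands elsewhere
from: x=1 y=4 heading=east
t=1 turn(right) ⇒ x=1 y=4 heading=south
t=2 move(1) ⇒ x=1 y=3 heading=south
t=3 move(1) ⇒ x=1 y=2 heading=south
uniquely the one of 125 3-step routes that fits.

turn(right), move(1), move(1)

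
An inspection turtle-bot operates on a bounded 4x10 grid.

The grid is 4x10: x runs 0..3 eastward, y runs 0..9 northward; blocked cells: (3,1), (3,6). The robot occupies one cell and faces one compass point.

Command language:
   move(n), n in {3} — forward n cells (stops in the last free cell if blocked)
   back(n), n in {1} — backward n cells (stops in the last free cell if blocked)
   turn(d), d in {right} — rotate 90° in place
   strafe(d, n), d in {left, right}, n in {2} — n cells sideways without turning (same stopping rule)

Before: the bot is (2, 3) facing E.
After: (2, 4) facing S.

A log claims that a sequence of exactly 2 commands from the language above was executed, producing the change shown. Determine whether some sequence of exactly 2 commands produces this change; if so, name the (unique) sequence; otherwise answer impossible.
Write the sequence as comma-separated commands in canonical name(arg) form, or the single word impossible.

key: position moved to (2,4) AND the heading swung to S — translation plus rotation needed
t0: (2, 3) facing E
1. turn(right) → (2, 3) facing S
2. back(1) → (2, 4) facing S
uniquely the one of 25 2-step routes that fits.

turn(right), back(1)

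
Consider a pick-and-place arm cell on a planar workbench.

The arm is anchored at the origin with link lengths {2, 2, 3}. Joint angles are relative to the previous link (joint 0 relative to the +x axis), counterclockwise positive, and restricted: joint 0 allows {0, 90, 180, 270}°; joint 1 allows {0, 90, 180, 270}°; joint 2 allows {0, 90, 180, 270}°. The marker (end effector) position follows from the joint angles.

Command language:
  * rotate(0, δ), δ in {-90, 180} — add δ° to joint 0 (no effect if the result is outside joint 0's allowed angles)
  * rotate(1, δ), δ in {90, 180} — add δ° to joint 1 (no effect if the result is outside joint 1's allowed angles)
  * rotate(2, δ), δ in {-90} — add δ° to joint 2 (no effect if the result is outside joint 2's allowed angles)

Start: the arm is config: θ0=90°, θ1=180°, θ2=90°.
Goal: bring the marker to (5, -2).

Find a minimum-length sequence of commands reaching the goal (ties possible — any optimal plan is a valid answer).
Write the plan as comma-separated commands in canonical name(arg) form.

rotate(1, 90), rotate(0, -90)

initial: config: θ0=90°, θ1=180°, θ2=90°
[1] after rotate(1, 90): config: θ0=90°, θ1=270°, θ2=90°
[2] after rotate(0, -90): config: θ0=0°, θ1=270°, θ2=90°
nothing shorter than 2 reaches the goal.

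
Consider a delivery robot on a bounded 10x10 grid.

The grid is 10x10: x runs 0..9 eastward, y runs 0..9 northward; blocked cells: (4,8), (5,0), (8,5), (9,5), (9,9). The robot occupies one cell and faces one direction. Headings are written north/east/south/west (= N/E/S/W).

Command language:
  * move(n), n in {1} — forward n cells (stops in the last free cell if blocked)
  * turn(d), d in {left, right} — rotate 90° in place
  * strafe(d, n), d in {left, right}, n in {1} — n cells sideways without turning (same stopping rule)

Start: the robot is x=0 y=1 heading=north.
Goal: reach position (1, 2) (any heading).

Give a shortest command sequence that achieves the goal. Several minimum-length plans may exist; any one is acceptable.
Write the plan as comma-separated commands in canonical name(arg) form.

move(1), strafe(right, 1)

begin: x=0 y=1 heading=north
t=1 move(1) ⇒ x=0 y=2 heading=north
t=2 strafe(right, 1) ⇒ x=1 y=2 heading=north
nothing shorter than 2 reaches the goal.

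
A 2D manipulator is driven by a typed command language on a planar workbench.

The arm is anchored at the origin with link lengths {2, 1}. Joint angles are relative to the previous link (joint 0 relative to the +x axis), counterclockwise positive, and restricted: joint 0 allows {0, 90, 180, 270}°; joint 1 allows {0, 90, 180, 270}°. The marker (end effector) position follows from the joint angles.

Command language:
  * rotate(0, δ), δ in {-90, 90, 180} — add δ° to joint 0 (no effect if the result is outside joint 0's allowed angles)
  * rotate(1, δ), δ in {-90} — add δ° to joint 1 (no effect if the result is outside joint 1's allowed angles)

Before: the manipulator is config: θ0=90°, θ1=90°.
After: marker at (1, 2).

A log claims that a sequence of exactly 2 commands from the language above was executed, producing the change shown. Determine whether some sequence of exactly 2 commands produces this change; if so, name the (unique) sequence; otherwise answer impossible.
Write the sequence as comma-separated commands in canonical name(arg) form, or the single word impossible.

rotate(1, -90), rotate(1, -90)

begin: config: θ0=90°, θ1=90°
[1] after rotate(1, -90): config: θ0=90°, θ1=0°
[2] after rotate(1, -90): config: θ0=90°, θ1=270°
no other 2-command option fits: unique.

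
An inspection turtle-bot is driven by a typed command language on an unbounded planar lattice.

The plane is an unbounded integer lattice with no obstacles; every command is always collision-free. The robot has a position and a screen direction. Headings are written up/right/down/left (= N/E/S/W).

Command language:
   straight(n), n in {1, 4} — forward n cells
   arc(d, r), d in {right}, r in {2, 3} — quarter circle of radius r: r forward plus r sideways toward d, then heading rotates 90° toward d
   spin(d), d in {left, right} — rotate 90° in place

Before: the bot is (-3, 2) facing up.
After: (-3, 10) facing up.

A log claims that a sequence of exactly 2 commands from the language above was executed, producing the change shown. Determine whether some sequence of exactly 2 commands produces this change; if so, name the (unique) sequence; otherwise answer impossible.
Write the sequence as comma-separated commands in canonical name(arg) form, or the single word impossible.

straight(4), straight(4)

key: heading stays N — no command in the sequence turns
t0: (-3, 2) facing up
t=1 straight(4) ⇒ (-3, 6) facing up
t=2 straight(4) ⇒ (-3, 10) facing up
no rival 2-sequence matches.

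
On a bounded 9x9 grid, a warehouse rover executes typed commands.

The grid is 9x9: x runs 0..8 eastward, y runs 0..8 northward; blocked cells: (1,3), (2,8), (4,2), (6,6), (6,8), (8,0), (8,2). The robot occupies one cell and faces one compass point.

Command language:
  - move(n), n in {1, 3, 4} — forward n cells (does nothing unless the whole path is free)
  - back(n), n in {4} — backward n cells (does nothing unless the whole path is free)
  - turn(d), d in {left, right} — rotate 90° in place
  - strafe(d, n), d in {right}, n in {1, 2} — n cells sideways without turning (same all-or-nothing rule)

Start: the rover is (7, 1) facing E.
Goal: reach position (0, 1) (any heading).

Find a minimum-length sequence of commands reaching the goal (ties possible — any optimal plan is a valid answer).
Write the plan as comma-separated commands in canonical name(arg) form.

back(4), move(1), back(4)

begin: (7, 1) facing E
[1] after back(4): (3, 1) facing E
[2] after move(1): (4, 1) facing E
[3] after back(4): (0, 1) facing E
shorter routes all fall short; 3 is best.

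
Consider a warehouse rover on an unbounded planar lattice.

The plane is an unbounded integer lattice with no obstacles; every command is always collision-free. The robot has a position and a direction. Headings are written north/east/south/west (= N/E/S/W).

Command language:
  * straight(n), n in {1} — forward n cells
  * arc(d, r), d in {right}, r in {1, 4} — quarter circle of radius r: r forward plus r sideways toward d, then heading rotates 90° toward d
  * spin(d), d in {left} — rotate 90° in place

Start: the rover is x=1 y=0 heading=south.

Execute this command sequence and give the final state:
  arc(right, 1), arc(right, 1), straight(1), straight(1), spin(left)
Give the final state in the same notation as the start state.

t0: x=1 y=0 heading=south
t=1 arc(right, 1) ⇒ x=0 y=-1 heading=west
t=2 arc(right, 1) ⇒ x=-1 y=0 heading=north
t=3 straight(1) ⇒ x=-1 y=1 heading=north
t=4 straight(1) ⇒ x=-1 y=2 heading=north
t=5 spin(left) ⇒ x=-1 y=2 heading=west

x=-1 y=2 heading=west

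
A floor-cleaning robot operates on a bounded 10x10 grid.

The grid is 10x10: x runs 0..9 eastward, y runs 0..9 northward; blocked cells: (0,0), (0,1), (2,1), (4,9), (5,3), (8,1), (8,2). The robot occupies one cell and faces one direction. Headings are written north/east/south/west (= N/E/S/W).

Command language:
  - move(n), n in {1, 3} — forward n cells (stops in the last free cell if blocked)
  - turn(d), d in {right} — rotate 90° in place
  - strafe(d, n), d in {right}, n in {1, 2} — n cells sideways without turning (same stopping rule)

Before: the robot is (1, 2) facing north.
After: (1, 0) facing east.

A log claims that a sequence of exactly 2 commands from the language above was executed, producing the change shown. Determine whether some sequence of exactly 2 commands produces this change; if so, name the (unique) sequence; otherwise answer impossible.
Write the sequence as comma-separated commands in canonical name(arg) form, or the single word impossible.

turn(right), strafe(right, 2)

key: running strafe(right, 2) before turn(right) would end elsewhere — order is forced
t0: (1, 2) facing north
t=1 turn(right) ⇒ (1, 2) facing east
t=2 strafe(right, 2) ⇒ (1, 0) facing east
no other 2-command option fits: unique.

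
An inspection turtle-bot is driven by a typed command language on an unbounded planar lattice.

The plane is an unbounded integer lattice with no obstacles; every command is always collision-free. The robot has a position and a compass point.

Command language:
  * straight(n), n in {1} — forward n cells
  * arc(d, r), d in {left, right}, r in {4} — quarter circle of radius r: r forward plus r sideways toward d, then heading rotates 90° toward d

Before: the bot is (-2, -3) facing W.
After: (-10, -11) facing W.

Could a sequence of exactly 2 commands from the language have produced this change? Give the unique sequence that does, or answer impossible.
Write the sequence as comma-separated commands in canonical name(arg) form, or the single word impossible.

key: order matters: swapping arc(left, 4) and arc(right, 4) lands elsewhere
start: (-2, -3) facing W
t=1 arc(left, 4) ⇒ (-6, -7) facing S
t=2 arc(right, 4) ⇒ (-10, -11) facing W
all 9 alternatives checked — unique.

arc(left, 4), arc(right, 4)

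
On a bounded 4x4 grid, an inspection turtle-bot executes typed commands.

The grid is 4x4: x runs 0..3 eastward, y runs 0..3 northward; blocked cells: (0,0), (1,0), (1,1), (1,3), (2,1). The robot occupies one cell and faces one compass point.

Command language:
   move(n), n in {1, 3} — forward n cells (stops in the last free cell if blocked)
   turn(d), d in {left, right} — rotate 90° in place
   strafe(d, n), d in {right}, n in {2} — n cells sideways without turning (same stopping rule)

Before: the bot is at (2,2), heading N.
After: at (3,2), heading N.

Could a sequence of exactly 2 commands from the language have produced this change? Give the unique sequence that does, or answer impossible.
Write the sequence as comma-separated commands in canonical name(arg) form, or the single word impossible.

key: still facing N at the end — nothing in the sequence rotates
start: at (2,2), heading N
t=1 strafe(right, 2) ⇒ at (3,2), heading N
t=2 strafe(right, 2) ⇒ at (3,2), heading N
no other 2-command option fits: unique.

strafe(right, 2), strafe(right, 2)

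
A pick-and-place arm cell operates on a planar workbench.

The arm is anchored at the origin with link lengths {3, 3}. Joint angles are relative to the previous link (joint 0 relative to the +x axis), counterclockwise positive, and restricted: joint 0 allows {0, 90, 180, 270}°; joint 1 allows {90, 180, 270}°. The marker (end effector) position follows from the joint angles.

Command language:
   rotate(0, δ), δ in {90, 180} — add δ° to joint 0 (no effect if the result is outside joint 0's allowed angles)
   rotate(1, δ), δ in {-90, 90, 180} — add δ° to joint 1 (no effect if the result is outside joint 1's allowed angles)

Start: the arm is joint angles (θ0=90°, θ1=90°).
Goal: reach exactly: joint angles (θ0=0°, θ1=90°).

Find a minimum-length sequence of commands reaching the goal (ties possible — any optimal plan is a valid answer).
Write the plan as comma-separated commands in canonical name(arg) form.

initial: joint angles (θ0=90°, θ1=90°)
[1] after rotate(0, 180): joint angles (θ0=270°, θ1=90°)
[2] after rotate(0, 90): joint angles (θ0=0°, θ1=90°)
nothing shorter than 2 reaches the goal.

rotate(0, 180), rotate(0, 90)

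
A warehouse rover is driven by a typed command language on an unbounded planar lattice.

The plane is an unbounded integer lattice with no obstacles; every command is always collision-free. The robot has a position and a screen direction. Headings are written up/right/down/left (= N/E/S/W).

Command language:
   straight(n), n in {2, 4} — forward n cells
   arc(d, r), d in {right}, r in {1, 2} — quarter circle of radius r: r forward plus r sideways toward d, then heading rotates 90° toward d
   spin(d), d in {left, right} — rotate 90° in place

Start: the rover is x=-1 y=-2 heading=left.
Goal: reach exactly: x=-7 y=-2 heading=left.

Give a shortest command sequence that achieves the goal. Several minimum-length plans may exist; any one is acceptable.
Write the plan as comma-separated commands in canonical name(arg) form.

initial: x=-1 y=-2 heading=left
t=1 straight(2) ⇒ x=-3 y=-2 heading=left
t=2 straight(4) ⇒ x=-7 y=-2 heading=left
minimal: 2 command(s), checked below 2.

straight(2), straight(4)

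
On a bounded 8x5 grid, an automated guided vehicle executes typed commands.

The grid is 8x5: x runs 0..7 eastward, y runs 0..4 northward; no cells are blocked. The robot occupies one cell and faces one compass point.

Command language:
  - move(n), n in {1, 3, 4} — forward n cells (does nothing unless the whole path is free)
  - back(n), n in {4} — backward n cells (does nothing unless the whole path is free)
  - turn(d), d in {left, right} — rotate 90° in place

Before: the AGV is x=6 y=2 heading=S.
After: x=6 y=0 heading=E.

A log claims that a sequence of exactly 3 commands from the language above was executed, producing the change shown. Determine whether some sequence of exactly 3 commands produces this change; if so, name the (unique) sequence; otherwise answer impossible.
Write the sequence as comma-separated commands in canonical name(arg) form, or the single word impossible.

key: order matters: swapping move(1) and turn(left) lands elsewhere
initial: x=6 y=2 heading=S
step 1 (move(1)): x=6 y=1 heading=S
step 2 (move(1)): x=6 y=0 heading=S
step 3 (turn(left)): x=6 y=0 heading=E
uniquely the one of 216 3-step routes that fits.

move(1), move(1), turn(left)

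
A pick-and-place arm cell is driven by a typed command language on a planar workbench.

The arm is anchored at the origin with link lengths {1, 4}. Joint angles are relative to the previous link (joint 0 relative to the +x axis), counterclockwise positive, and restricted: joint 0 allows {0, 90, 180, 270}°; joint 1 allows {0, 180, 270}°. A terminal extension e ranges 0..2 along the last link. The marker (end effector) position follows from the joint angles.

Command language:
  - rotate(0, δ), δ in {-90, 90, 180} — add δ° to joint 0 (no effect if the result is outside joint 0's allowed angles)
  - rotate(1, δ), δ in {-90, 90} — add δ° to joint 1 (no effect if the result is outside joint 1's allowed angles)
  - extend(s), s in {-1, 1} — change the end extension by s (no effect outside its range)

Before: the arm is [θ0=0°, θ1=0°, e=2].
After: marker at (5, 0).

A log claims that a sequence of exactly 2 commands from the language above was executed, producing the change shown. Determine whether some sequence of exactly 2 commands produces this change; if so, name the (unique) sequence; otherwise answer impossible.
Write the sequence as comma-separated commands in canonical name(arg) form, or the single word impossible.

from: [θ0=0°, θ1=0°, e=2]
step 1 (extend(-1)): [θ0=0°, θ1=0°, e=1]
step 2 (extend(-1)): [θ0=0°, θ1=0°, e=0]
all 49 alternatives checked — unique.

extend(-1), extend(-1)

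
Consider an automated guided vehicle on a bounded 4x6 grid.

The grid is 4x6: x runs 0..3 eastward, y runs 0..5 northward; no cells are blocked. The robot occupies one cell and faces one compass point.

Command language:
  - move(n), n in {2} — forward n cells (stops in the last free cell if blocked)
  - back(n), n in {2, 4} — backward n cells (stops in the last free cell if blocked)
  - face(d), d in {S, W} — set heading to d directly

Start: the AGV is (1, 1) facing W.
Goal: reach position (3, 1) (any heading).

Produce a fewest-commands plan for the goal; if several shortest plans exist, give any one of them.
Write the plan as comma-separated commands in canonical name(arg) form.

start: (1, 1) facing W
t=1 back(4) ⇒ (3, 1) facing W
nothing shorter than 1 reaches the goal.

back(4)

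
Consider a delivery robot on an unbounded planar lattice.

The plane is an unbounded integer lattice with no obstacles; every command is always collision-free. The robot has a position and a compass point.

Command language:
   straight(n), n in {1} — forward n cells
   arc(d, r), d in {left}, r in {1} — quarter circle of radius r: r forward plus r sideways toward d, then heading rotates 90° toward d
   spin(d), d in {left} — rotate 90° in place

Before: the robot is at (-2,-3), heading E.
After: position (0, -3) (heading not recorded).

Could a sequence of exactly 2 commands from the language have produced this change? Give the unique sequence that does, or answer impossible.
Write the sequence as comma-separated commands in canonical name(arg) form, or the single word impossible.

straight(1), straight(1)

start: at (-2,-3), heading E
t=1 straight(1) ⇒ at (-1,-3), heading E
t=2 straight(1) ⇒ at (0,-3), heading E
no other 2-command option fits: unique.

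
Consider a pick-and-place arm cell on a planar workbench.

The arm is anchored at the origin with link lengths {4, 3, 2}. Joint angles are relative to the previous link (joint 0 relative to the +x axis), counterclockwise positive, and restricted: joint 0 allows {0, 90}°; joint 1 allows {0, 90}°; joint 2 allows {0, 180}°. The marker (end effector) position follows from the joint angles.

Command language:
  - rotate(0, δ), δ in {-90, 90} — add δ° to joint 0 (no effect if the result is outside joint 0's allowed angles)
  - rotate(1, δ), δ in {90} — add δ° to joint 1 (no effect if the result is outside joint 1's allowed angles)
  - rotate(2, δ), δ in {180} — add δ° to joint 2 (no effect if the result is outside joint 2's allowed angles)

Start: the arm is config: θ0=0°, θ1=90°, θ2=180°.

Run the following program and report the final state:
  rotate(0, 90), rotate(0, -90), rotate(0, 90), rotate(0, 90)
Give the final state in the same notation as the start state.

config: θ0=90°, θ1=90°, θ2=180°

from: config: θ0=0°, θ1=90°, θ2=180°
t=1 rotate(0, 90) ⇒ config: θ0=90°, θ1=90°, θ2=180°
t=2 rotate(0, -90) ⇒ config: θ0=0°, θ1=90°, θ2=180°
t=3 rotate(0, 90) ⇒ config: θ0=90°, θ1=90°, θ2=180°
t=4 rotate(0, 90) ⇒ config: θ0=90°, θ1=90°, θ2=180°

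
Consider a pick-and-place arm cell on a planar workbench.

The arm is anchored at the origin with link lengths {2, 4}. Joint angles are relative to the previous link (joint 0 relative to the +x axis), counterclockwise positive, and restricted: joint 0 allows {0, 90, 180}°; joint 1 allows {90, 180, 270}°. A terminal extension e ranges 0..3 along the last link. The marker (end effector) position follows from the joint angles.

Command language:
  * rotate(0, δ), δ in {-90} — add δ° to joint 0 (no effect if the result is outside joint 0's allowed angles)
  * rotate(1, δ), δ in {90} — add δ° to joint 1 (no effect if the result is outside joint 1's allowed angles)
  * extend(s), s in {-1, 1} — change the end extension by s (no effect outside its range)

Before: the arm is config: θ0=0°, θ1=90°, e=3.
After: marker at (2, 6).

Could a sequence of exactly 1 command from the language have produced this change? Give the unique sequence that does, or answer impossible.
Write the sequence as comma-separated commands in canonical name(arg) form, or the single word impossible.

t0: config: θ0=0°, θ1=90°, e=3
step 1 (extend(-1)): config: θ0=0°, θ1=90°, e=2
no rival 1-sequence matches.

extend(-1)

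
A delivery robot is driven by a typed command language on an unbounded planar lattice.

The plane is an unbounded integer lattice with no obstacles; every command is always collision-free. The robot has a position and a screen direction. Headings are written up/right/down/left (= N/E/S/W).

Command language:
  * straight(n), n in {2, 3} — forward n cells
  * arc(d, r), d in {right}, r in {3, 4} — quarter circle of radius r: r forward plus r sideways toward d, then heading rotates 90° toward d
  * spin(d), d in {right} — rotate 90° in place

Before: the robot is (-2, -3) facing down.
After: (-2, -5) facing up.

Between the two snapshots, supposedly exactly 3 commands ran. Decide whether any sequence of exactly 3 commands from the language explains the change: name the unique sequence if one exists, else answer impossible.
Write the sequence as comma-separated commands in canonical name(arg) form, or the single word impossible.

key: running spin(right) before straight(2) would end elsewhere — order is forced
from: (-2, -3) facing down
1. straight(2) → (-2, -5) facing down
2. spin(right) → (-2, -5) facing left
3. spin(right) → (-2, -5) facing up
uniquely the one of 125 3-step routes that fits.

straight(2), spin(right), spin(right)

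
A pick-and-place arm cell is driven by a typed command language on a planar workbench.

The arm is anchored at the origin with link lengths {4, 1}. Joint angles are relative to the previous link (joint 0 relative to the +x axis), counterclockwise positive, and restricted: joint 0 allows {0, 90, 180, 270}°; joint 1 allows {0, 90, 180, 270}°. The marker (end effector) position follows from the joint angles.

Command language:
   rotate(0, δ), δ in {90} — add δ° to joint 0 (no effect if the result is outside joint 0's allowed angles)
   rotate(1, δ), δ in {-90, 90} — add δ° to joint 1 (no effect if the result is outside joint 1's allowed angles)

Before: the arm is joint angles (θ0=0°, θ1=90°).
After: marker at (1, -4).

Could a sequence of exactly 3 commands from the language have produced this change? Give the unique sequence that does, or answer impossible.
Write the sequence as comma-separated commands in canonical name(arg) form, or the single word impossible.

rotate(0, 90), rotate(0, 90), rotate(0, 90)

from: joint angles (θ0=0°, θ1=90°)
1. rotate(0, 90) → joint angles (θ0=90°, θ1=90°)
2. rotate(0, 90) → joint angles (θ0=180°, θ1=90°)
3. rotate(0, 90) → joint angles (θ0=270°, θ1=90°)
uniquely the one of 27 3-step routes that fits.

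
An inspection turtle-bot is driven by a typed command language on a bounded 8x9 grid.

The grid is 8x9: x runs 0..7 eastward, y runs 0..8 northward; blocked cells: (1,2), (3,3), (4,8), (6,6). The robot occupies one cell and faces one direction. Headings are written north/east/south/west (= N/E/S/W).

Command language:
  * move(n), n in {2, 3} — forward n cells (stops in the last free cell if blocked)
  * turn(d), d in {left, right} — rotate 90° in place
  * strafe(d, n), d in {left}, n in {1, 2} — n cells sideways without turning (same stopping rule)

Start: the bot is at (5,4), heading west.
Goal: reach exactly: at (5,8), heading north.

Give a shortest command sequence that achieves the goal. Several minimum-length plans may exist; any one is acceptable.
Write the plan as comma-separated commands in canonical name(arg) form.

turn(right), move(2), move(2)

begin: at (5,4), heading west
t=1 turn(right) ⇒ at (5,4), heading north
t=2 move(2) ⇒ at (5,6), heading north
t=3 move(2) ⇒ at (5,8), heading north
minimal: 3 command(s), checked below 3.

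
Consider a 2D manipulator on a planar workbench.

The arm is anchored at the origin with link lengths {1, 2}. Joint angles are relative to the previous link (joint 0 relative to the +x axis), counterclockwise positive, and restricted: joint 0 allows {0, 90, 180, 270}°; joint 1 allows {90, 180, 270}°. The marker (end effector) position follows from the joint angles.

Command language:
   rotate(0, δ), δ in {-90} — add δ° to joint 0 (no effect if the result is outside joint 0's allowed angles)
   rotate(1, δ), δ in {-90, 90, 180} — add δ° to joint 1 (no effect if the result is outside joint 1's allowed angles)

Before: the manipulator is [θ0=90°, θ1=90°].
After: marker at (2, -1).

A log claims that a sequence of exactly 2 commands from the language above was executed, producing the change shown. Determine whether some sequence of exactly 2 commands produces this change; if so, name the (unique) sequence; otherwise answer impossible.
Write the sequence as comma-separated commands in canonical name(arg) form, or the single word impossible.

rotate(0, -90), rotate(0, -90)

t0: [θ0=90°, θ1=90°]
1. rotate(0, -90) → [θ0=0°, θ1=90°]
2. rotate(0, -90) → [θ0=270°, θ1=90°]
uniquely the one of 16 2-step routes that fits.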